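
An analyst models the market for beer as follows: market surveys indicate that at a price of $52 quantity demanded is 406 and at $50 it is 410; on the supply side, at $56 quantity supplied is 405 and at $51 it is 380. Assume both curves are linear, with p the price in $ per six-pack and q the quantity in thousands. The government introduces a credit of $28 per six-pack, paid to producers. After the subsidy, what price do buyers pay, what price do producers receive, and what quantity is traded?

Demand slope: (410 − 406)/(50 − 52) = -2, so qd = 510 − 2p.
Supply slope: (380 − 405)/(51 − 56) = 5, so qs = 5p + 125.
Before the subsidy: set 510 − 2p = 5p + 125 → p* = $55, q* = 400.
With a per-unit subsidy paid to producers, each receives p + 28 per unit sold, so supply becomes qs = 5(p + 28) + 125.
New equilibrium: buyers pay $35, producers receive $63, q = 440. (Wedge: pb − ps = −28.)

Buyers pay $35; producers receive $63; quantity = 440.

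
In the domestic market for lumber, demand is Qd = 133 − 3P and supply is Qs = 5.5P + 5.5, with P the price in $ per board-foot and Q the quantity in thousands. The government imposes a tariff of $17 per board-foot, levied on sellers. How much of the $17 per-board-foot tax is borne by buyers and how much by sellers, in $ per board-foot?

Before the tax: set 133 − 3P = 5.5P + 5.5 → P* = $15, Q* = 88.
With the tax collected from sellers, supply shifts: Qs = 5.5(P − 17) + 5.5.
Solving gives Q = 55 with buyers paying $26 and sellers receiving $9 (the $17 wedge).
Burden on buyers: $11; on sellers: $6. (They sum to $17.)

Buyers bear $11 per board-foot; sellers bear $6 per board-foot.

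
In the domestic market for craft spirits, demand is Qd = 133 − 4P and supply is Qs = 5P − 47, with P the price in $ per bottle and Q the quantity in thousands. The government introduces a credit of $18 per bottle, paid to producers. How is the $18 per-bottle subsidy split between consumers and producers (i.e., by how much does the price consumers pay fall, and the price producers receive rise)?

Without the subsidy, 133 − 4P = 5P − 47 gives 9P = 180, so P* = $20 and Q* = 53.
With a per-unit subsidy paid to producers, each receives P + 18 per unit sold, so supply becomes Qs = 5(P + 18) − 47.
New equilibrium: consumers pay $10, producers receive $28, Q = 93. (Wedge: Pb − Ps = −18.)
Gain to consumers: $10; to producers: $8. (They sum to $18.)

Consumers gain $10 per bottle; producers gain $8 per bottle.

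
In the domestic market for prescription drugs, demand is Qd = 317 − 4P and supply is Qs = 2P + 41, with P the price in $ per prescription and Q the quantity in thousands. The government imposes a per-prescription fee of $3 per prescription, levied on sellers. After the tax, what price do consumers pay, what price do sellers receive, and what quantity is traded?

Consumers pay $47; sellers receive $44; quantity = 129.

Without the tax, 317 − 4P = 2P + 41 gives 6P = 276, so P* = $46 and Q* = 133.
With the tax collected from sellers, supply shifts: Qs = 2(P − 3) + 41.
Solving gives Q = 129 with consumers paying $47 and sellers receiving $44 (the $3 wedge).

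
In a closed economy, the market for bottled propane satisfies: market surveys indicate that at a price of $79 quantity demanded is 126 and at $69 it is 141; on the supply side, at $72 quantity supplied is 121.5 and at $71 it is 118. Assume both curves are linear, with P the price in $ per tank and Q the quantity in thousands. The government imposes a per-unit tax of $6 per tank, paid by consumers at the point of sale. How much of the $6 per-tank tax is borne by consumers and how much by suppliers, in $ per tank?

Consumers bear $4.2 per tank; suppliers bear $1.8 per tank.

Demand slope: (141 − 126)/(69 − 79) = -1.5, so Qd = 244.5 − 1.5P.
Supply slope: (118 − 121.5)/(71 − 72) = 3.5, so Qs = 3.5P − 130.5.
Without the tax, 244.5 − 1.5P = 3.5P − 130.5 gives 5P = 375, so P* = $75 and Q* = 132.
With the tax collected from consumers, demand (in seller-price terms) shifts: Qd = 244.5 − 1.5(P + 6).
Solving gives Q = 125.7 with consumers paying $79.2 and suppliers receiving $73.2 (the $6 wedge).
Burden on consumers: $4.2; on suppliers: $1.8. (They sum to $6.)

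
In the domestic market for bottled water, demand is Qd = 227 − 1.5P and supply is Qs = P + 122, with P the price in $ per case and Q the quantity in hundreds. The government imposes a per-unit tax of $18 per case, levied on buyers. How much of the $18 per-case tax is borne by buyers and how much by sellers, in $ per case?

Buyers bear $7.2 per case; sellers bear $10.8 per case.

Without the tax, 227 − 1.5P = P + 122 gives 2.5P = 105, so P* = $42 and Q* = 164.
With the tax collected from buyers, demand (in seller-price terms) shifts: Qd = 227 − 1.5(P + 18).
New equilibrium: buyers pay $49.2, sellers receive $31.2, Q = 153.2. (Wedge: Pb − Ps = 18.)
Burden on buyers: $7.2; on sellers: $10.8. (They sum to $18.)
The less price-elastic side of the market bears the larger share of a per-unit tax.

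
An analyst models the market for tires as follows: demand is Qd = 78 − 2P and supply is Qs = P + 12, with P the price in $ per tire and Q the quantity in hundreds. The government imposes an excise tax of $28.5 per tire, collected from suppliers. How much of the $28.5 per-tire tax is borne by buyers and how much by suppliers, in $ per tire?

Buyers bear $9.5 per tire; suppliers bear $19 per tire.

Without the tax, 78 − 2P = P + 12 gives 3P = 66, so P* = $22 and Q* = 34.
With the tax collected from suppliers, supply shifts: Qs = (P − 28.5) + 12.
Solving gives Q = 15 with buyers paying $31.5 and suppliers receiving $3 (the $28.5 wedge).
Burden on buyers: $9.5; on suppliers: $19. (They sum to $28.5.)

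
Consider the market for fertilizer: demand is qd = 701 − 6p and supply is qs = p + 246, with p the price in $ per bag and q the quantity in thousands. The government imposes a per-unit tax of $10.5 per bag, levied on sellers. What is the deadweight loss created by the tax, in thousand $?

Deadweight loss = $47.25 thousand.

Before the tax: set 701 − 6p = p + 246 → p* = $65, q* = 311.
With the tax collected from sellers, supply shifts: qs = (p − 10.5) + 246.
New equilibrium: consumers pay $66.5, sellers receive $56, q = 302. (Wedge: pb − ps = 10.5.)
Quantity falls by |ΔQ| = |311 − 302| = 9.
DWL = ½ · t · |ΔQ| = ½ · 10.5 · 9 = $47.25.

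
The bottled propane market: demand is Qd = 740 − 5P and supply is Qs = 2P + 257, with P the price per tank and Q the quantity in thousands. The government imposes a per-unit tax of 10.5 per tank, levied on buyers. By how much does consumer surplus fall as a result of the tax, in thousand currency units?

Before the tax: set 740 − 5P = 2P + 257 → P* = 69, Q* = 395.
With the tax collected from buyers, demand (in seller-price terms) shifts: Qd = 740 − 5(P + 10.5).
New equilibrium: buyers pay 72, producers receive 61.5, Q = 380. (Wedge: Pb − Ps = 10.5.)
ΔCS is the trapezoid between Q = 380 and Q = 395 of height 3: ½ · (395 + 380) · 3 = 1162.5.

Consumer surplus falls by 1162.5 thousand.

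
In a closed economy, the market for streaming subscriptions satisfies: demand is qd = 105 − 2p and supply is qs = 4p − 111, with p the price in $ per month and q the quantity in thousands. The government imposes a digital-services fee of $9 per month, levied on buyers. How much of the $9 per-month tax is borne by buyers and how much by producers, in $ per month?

Before the tax: set 105 − 2p = 4p − 111 → p* = $36, q* = 33.
With the tax collected from buyers, demand (in seller-price terms) shifts: qd = 105 − 2(p + 9).
New equilibrium: buyers pay $42, producers receive $33, q = 21. (Wedge: pb − ps = 9.)
Burden on buyers: $6; on producers: $3. (They sum to $9.)
The less price-elastic side of the market bears the larger share of a per-unit tax.

Buyers bear $6 per month; producers bear $3 per month.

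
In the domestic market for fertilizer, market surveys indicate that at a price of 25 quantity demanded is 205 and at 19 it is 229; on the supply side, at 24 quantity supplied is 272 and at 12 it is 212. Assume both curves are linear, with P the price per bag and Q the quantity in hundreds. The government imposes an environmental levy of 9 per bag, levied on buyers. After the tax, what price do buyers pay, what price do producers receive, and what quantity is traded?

Buyers pay 22; producers receive 13; quantity = 217.

Demand slope: (229 − 205)/(19 − 25) = -4, so Qd = 305 − 4P.
Supply slope: (212 − 272)/(12 − 24) = 5, so Qs = 5P + 152.
Without the tax, 305 − 4P = 5P + 152 gives 9P = 153, so P* = 17 and Q* = 237.
With the tax collected from buyers, demand (in seller-price terms) shifts: Qd = 305 − 4(P + 9).
Solving gives Q = 217 with buyers paying 22 and producers receiving 13 (the 9 wedge).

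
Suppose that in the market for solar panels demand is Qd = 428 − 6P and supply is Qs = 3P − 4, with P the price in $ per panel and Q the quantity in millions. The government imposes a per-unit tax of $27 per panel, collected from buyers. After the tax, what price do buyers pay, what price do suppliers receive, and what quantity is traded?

Without the tax, 428 − 6P = 3P − 4 gives 9P = 432, so P* = $48 and Q* = 140.
With the tax collected from buyers, demand (in seller-price terms) shifts: Qd = 428 − 6(P + 27).
New equilibrium: buyers pay $57, suppliers receive $30, Q = 86. (Wedge: Pb − Ps = 27.)

Buyers pay $57; suppliers receive $30; quantity = 86.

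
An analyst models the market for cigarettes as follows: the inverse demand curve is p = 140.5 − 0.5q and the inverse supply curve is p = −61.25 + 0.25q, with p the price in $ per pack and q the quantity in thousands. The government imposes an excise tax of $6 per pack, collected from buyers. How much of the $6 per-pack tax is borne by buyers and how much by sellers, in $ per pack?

Rewrite in direct form: qd = 281 − 2p and qs = 4p + 245.
Before the tax: set 281 − 2p = 4p + 245 → p* = $6, q* = 269.
With the tax collected from buyers, demand (in seller-price terms) shifts: qd = 281 − 2(p + 6).
Solving gives q = 261 with buyers paying $10 and sellers receiving $4 (the $6 wedge).
Burden on buyers: $4; on sellers: $2. (They sum to $6.)

Buyers bear $4 per pack; sellers bear $2 per pack.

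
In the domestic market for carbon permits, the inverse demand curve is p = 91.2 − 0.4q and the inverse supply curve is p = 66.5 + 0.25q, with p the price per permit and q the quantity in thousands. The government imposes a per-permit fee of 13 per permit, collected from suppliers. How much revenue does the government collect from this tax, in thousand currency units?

Tax revenue = 234 thousand.

Inverting to q(p) form: qd = 228 − 2.5p; qs = 4p − 266.
Without the tax, 228 − 2.5p = 4p − 266 gives 6.5p = 494, so p* = 76 and q* = 38.
With the tax collected from suppliers, supply shifts: qs = 4(p − 13) − 266.
New equilibrium: consumers pay 84, suppliers receive 71, q = 18. (Wedge: pb − ps = 13.)
Revenue = t · Q = 13 · 18 = 234.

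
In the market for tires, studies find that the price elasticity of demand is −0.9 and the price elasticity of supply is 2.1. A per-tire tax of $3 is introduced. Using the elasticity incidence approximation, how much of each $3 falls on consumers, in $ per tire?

Consumers bear ≈ $2.1 per tire.

Incidence ratio: consumers' share ≈ εs / (εs + |εd|) = 2.1 / (2.1 + 0.9) = 0.7.
So consumers bear ≈ 0.7 × $3 = $2.1; sellers bear $0.9.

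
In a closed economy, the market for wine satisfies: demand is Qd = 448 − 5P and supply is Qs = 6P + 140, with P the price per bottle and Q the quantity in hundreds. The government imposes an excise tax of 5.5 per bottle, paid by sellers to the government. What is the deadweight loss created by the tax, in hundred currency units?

Without the tax, 448 − 5P = 6P + 140 gives 11P = 308, so P* = 28 and Q* = 308.
With the tax collected from sellers, supply shifts: Qs = 6(P − 5.5) + 140.
Solving gives Q = 293 with consumers paying 31 and sellers receiving 25.5 (the 5.5 wedge).
Quantity falls by |ΔQ| = |308 − 293| = 15.
DWL = ½ · t · |ΔQ| = ½ · 5.5 · 15 = 41.25.

Deadweight loss = 41.25 hundred.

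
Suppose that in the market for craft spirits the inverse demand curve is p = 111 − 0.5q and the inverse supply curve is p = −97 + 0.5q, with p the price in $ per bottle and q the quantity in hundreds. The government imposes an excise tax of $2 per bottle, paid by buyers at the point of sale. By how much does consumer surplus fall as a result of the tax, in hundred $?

Consumer surplus falls by $207 hundred.

Inverting to q(p) form: qd = 222 − 2p; qs = 2p + 194.
Without the tax, 222 − 2p = 2p + 194 gives 4p = 28, so p* = $7 and q* = 208.
With the tax collected from buyers, demand (in seller-price terms) shifts: qd = 222 − 2(p + 2).
Solving gives q = 206 with buyers paying $8 and producers receiving $6 (the $2 wedge).
ΔCS is the trapezoid between Q = 206 and Q = 208 of height $1: ½ · (208 + 206) · 1 = $207.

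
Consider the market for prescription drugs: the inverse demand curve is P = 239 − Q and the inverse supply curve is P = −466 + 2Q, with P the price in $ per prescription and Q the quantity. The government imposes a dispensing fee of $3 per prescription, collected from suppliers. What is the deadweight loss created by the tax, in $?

Deadweight loss = $1.5.

Inverting to Q(P) form: Qd = 239 − P; Qs = 0.5P + 233.
Before the tax: set 239 − P = 0.5P + 233 → P* = $4, Q* = 235.
With the tax collected from suppliers, supply shifts: Qs = 0.5(P − 3) + 233.
Solving gives Q = 234 with consumers paying $5 and suppliers receiving $2 (the $3 wedge).
Quantity falls by |ΔQ| = |235 − 234| = 1.
DWL = ½ · t · |ΔQ| = ½ · 3 · 1 = $1.5.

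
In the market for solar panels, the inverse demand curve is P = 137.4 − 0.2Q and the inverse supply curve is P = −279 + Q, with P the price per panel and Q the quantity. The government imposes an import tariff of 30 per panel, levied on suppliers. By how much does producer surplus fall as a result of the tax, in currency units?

Inverting to Q(P) form: Qd = 687 − 5P; Qs = P + 279.
Without the tax, 687 − 5P = P + 279 gives 6P = 408, so P* = 68 and Q* = 347.
With the tax collected from suppliers, supply shifts: Qs = (P − 30) + 279.
Solving gives Q = 322 with consumers paying 73 and suppliers receiving 43 (the 30 wedge).
ΔPS is the trapezoid between Q = 322 and Q = 347 of height 25: ½ · (347 + 322) · 25 = 8362.5.

Producer surplus falls by 8362.5.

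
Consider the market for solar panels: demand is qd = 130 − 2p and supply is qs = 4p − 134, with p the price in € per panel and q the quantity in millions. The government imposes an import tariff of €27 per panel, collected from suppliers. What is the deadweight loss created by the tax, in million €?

Deadweight loss = €486 million.

Without the tax, 130 − 2p = 4p − 134 gives 6p = 264, so p* = €44 and q* = 42.
With the tax collected from suppliers, supply shifts: qs = 4(p − 27) − 134.
Solving gives q = 6 with buyers paying €62 and suppliers receiving €35 (the €27 wedge).
Quantity falls by |ΔQ| = |42 − 6| = 36.
DWL = ½ · t · |ΔQ| = ½ · 27 · 36 = €486.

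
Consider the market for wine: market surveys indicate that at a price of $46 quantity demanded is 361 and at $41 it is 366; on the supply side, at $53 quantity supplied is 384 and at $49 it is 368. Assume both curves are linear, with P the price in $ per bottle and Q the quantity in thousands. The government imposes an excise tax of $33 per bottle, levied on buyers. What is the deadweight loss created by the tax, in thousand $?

Demand slope: (366 − 361)/(41 − 46) = -1, so Qd = 407 − P.
Supply slope: (368 − 384)/(49 − 53) = 4, so Qs = 4P + 172.
Before the tax: set 407 − P = 4P + 172 → P* = $47, Q* = 360.
With the tax collected from buyers, demand (in seller-price terms) shifts: Qd = 407 − (P + 33).
New equilibrium: buyers pay $73.4, producers receive $40.4, Q = 333.6. (Wedge: Pb − Ps = 33.)
Quantity falls by |ΔQ| = |360 − 333.6| = 26.4.
DWL = ½ · t · |ΔQ| = ½ · 33 · 26.4 = $435.6.

Deadweight loss = $435.6 thousand.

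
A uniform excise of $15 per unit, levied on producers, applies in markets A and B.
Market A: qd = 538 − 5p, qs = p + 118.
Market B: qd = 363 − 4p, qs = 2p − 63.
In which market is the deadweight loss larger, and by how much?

Market B, by $56.25.

Market A: pre-tax p* = $70, q* = 188; post-tax q = 175.5; deadweight loss = $93.75.
Market B: pre-tax p* = $71, q* = 79; post-tax q = 59; deadweight loss = $150.
Difference: $93.75 vs $150 → market B is larger by $56.25.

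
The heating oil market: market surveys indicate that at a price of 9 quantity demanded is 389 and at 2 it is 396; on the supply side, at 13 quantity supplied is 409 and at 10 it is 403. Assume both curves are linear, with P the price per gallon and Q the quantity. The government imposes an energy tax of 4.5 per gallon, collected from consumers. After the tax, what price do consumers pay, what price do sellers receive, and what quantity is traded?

Consumers pay 8; sellers receive 3.5; quantity = 390.

Demand slope: (396 − 389)/(2 − 9) = -1, so Qd = 398 − P.
Supply slope: (403 − 409)/(10 − 13) = 2, so Qs = 2P + 383.
Without the tax, 398 − P = 2P + 383 gives 3P = 15, so P* = 5 and Q* = 393.
With the tax collected from consumers, demand (in seller-price terms) shifts: Qd = 398 − (P + 4.5).
New equilibrium: consumers pay 8, sellers receive 3.5, Q = 390. (Wedge: Pb − Ps = 4.5.)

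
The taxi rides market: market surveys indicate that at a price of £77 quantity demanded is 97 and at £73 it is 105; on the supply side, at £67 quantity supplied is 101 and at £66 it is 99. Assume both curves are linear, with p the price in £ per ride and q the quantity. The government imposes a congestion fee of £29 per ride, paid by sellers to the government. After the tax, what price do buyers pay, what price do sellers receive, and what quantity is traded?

Buyers pay £85.5; sellers receive £56.5; quantity = 80.

Demand slope: (105 − 97)/(73 − 77) = -2, so qd = 251 − 2p.
Supply slope: (99 − 101)/(66 − 67) = 2, so qs = 2p − 33.
Without the tax, 251 − 2p = 2p − 33 gives 4p = 284, so p* = £71 and q* = 109.
With the tax collected from sellers, supply shifts: qs = 2(p − 29) − 33.
Solving gives q = 80 with buyers paying £85.5 and sellers receiving £56.5 (the £29 wedge).
The less price-elastic side of the market bears the larger share of a per-unit tax.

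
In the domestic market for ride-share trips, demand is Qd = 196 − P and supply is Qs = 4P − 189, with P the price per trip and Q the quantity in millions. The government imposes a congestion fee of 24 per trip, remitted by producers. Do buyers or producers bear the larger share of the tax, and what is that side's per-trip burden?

Without the tax, 196 − P = 4P − 189 gives 5P = 385, so P* = 77 and Q* = 119.
With the tax collected from producers, supply shifts: Qs = 4(P − 24) − 189.
New equilibrium: buyers pay 96.2, producers receive 72.2, Q = 99.8. (Wedge: Pb − Ps = 24.)
Per-trip burden: buyers 19.2, producers 4.8.
Buyers take the larger share because demand is less price-elastic here (demand slope 1 vs supply slope 4).

Buyers bear the larger share: 19.2 per trip.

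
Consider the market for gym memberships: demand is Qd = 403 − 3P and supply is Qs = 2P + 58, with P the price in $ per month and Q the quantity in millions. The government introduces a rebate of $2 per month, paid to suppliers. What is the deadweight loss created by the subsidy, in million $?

Before the subsidy: set 403 − 3P = 2P + 58 → P* = $69, Q* = 196.
With a per-unit subsidy paid to suppliers, each receives P + 2 per unit sold, so supply becomes Qs = 2(P + 2) + 58.
New equilibrium: buyers pay $68.2, suppliers receive $70.2, Q = 198.4. (Wedge: Pb − Ps = −2.)
Quantity rises by |ΔQ| = |196 − 198.4| = 2.4.
DWL = ½ · t · |ΔQ| = ½ · 2 · 2.4 = $2.4.

Deadweight loss = $2.4 million.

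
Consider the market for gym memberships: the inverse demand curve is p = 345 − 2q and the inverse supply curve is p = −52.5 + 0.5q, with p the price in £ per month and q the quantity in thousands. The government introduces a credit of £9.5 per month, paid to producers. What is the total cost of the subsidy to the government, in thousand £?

Inverting to q(p) form: qd = 172.5 − 0.5p; qs = 2p + 105.
Before the subsidy: set 172.5 − 0.5p = 2p + 105 → p* = £27, q* = 159.
With a per-unit subsidy paid to producers, each receives p + 9.5 per unit sold, so supply becomes qs = 2(p + 9.5) + 105.
Solving gives q = 162.8 with consumers paying £19.4 and producers receiving £28.9 (the £9.5 wedge).
Outlay = t · Q = 9.5 · 162.8 = £1546.6.

Government outlay = £1546.6 thousand.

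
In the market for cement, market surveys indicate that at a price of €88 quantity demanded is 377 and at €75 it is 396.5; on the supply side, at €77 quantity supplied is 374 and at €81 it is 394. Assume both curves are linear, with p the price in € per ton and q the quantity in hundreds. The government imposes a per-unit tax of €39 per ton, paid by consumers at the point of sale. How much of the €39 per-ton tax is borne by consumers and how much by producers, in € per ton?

Demand slope: (396.5 − 377)/(75 − 88) = -1.5, so qd = 509 − 1.5p.
Supply slope: (394 − 374)/(81 − 77) = 5, so qs = 5p − 11.
Before the tax: set 509 − 1.5p = 5p − 11 → p* = €80, q* = 389.
With the tax collected from consumers, demand (in seller-price terms) shifts: qd = 509 − 1.5(p + 39).
New equilibrium: consumers pay €110, producers receive €71, q = 344. (Wedge: pb − ps = 39.)
Burden on consumers: €30; on producers: €9. (They sum to €39.)

Consumers bear €30 per ton; producers bear €9 per ton.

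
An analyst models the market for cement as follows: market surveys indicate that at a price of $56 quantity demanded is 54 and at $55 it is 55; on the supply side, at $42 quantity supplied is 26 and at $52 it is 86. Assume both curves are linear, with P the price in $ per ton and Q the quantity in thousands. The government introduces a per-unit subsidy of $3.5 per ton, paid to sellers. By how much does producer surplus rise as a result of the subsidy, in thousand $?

Demand slope: (55 − 54)/(55 − 56) = -1, so Qd = 110 − P.
Supply slope: (86 − 26)/(52 − 42) = 6, so Qs = 6P − 226.
Without the subsidy, 110 − P = 6P − 226 gives 7P = 336, so P* = $48 and Q* = 62.
With a per-unit subsidy paid to sellers, each receives P + 3.5 per unit sold, so supply becomes Qs = 6(P + 3.5) − 226.
Solving gives Q = 65 with buyers paying $45 and sellers receiving $48.5 (the $3.5 wedge).
ΔPS is the trapezoid between Q = 65 and Q = 62 of height $0.5: ½ · (62 + 65) · 0.5 = $31.75.

Producer surplus rises by $31.75 thousand.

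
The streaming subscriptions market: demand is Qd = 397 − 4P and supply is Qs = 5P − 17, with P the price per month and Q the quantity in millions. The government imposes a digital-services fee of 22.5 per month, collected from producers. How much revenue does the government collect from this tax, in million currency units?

Without the tax, 397 − 4P = 5P − 17 gives 9P = 414, so P* = 46 and Q* = 213.
With the tax collected from producers, supply shifts: Qs = 5(P − 22.5) − 17.
New equilibrium: consumers pay 58.5, producers receive 36, Q = 163. (Wedge: Pb − Ps = 22.5.)
Revenue = t · Q = 22.5 · 163 = 3667.5.

Tax revenue = 3667.5 million.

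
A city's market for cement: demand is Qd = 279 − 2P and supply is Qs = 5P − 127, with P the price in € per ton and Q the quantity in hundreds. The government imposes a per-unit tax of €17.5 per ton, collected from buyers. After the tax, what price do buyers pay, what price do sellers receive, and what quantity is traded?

Before the tax: set 279 − 2P = 5P − 127 → P* = €58, Q* = 163.
With the tax collected from buyers, demand (in seller-price terms) shifts: Qd = 279 − 2(P + 17.5).
Solving gives Q = 138 with buyers paying €70.5 and sellers receiving €53 (the €17.5 wedge).
The less price-elastic side of the market bears the larger share of a per-unit tax.

Buyers pay €70.5; sellers receive €53; quantity = 138.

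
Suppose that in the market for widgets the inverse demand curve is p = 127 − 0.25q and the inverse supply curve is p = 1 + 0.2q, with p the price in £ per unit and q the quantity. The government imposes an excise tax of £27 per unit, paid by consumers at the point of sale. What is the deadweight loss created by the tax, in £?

Deadweight loss = £810.

Rewrite in direct form: qd = 508 − 4p and qs = 5p − 5.
Before the tax: set 508 − 4p = 5p − 5 → p* = £57, q* = 280.
With the tax collected from consumers, demand (in seller-price terms) shifts: qd = 508 − 4(p + 27).
New equilibrium: consumers pay £72, suppliers receive £45, q = 220. (Wedge: pb − ps = 27.)
Quantity falls by |ΔQ| = |280 − 220| = 60.
DWL = ½ · t · |ΔQ| = ½ · 27 · 60 = £810.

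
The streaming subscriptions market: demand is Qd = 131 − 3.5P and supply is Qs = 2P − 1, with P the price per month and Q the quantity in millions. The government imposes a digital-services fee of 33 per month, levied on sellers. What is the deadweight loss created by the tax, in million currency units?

Deadweight loss = 693 million.

Before the tax: set 131 − 3.5P = 2P − 1 → P* = 24, Q* = 47.
With the tax collected from sellers, supply shifts: Qs = 2(P − 33) − 1.
Solving gives Q = 5 with buyers paying 36 and sellers receiving 3 (the 33 wedge).
Quantity falls by |ΔQ| = |47 − 5| = 42.
DWL = ½ · t · |ΔQ| = ½ · 33 · 42 = 693.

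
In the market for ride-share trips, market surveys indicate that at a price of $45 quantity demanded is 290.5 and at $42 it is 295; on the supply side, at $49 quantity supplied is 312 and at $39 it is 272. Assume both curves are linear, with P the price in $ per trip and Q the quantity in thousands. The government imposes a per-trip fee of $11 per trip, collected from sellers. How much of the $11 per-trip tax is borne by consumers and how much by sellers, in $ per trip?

Consumers bear $8 per trip; sellers bear $3 per trip.

Demand slope: (295 − 290.5)/(42 − 45) = -1.5, so Qd = 358 − 1.5P.
Supply slope: (272 − 312)/(39 − 49) = 4, so Qs = 4P + 116.
Before the tax: set 358 − 1.5P = 4P + 116 → P* = $44, Q* = 292.
With the tax collected from sellers, supply shifts: Qs = 4(P − 11) + 116.
Solving gives Q = 280 with consumers paying $52 and sellers receiving $41 (the $11 wedge).
Burden on consumers: $8; on sellers: $3. (They sum to $11.)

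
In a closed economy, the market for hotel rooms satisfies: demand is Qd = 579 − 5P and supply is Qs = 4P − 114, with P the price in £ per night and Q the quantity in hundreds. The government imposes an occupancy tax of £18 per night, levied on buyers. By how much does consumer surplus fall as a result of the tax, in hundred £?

Consumer surplus falls by £1392 hundred.

Before the tax: set 579 − 5P = 4P − 114 → P* = £77, Q* = 194.
With the tax collected from buyers, demand (in seller-price terms) shifts: Qd = 579 − 5(P + 18).
New equilibrium: buyers pay £85, producers receive £67, Q = 154. (Wedge: Pb − Ps = 18.)
ΔCS is the trapezoid between Q = 154 and Q = 194 of height £8: ½ · (194 + 154) · 8 = £1392.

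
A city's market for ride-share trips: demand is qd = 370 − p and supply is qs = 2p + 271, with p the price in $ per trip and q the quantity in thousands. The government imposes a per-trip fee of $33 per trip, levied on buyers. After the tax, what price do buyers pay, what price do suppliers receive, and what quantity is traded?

Without the tax, 370 − p = 2p + 271 gives 3p = 99, so p* = $33 and q* = 337.
With the tax collected from buyers, demand (in seller-price terms) shifts: qd = 370 − (p + 33).
Solving gives q = 315 with buyers paying $55 and suppliers receiving $22 (the $33 wedge).
The less price-elastic side of the market bears the larger share of a per-unit tax.

Buyers pay $55; suppliers receive $22; quantity = 315.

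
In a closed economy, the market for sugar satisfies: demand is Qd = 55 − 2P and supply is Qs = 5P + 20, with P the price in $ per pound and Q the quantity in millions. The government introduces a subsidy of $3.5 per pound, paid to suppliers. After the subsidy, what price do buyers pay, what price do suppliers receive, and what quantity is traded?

Buyers pay $2.5; suppliers receive $6; quantity = 50.

Before the subsidy: set 55 − 2P = 5P + 20 → P* = $5, Q* = 45.
With a per-unit subsidy paid to suppliers, each receives P + 3.5 per unit sold, so supply becomes Qs = 5(P + 3.5) + 20.
Solving gives Q = 50 with buyers paying $2.5 and suppliers receiving $6 (the $3.5 wedge).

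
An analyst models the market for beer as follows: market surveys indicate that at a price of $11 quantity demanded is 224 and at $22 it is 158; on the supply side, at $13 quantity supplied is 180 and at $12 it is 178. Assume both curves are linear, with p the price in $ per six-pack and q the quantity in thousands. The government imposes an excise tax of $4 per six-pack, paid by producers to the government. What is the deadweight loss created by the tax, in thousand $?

Demand slope: (158 − 224)/(22 − 11) = -6, so qd = 290 − 6p.
Supply slope: (178 − 180)/(12 − 13) = 2, so qs = 2p + 154.
Before the tax: set 290 − 6p = 2p + 154 → p* = $17, q* = 188.
With the tax collected from producers, supply shifts: qs = 2(p − 4) + 154.
Solving gives q = 182 with buyers paying $18 and producers receiving $14 (the $4 wedge).
Quantity falls by |ΔQ| = |188 − 182| = 6.
DWL = ½ · t · |ΔQ| = ½ · 4 · 6 = $12.

Deadweight loss = $12 thousand.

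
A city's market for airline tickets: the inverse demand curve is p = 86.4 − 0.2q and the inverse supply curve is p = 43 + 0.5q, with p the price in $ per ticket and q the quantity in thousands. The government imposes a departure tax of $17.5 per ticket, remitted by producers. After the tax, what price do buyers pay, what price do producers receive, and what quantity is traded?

Buyers pay $79; producers receive $61.5; quantity = 37.

Rewrite in direct form: qd = 432 − 5p and qs = 2p − 86.
Without the tax, 432 − 5p = 2p − 86 gives 7p = 518, so p* = $74 and q* = 62.
With the tax collected from producers, supply shifts: qs = 2(p − 17.5) − 86.
Solving gives q = 37 with buyers paying $79 and producers receiving $61.5 (the $17.5 wedge).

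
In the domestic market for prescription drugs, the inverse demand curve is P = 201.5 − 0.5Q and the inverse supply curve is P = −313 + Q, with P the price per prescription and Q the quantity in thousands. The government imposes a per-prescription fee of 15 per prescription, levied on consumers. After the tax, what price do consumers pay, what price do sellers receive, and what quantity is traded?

Consumers pay 35; sellers receive 20; quantity = 333.

Inverting to Q(P) form: Qd = 403 − 2P; Qs = P + 313.
Without the tax, 403 − 2P = P + 313 gives 3P = 90, so P* = 30 and Q* = 343.
With the tax collected from consumers, demand (in seller-price terms) shifts: Qd = 403 − 2(P + 15).
New equilibrium: consumers pay 35, sellers receive 20, Q = 333. (Wedge: Pb − Ps = 15.)
The less price-elastic side of the market bears the larger share of a per-unit tax.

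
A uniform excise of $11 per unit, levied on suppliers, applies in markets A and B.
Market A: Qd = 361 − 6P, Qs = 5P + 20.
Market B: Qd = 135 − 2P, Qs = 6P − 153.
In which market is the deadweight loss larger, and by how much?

Market A, by $74.25.

Market A: pre-tax P* = $31, Q* = 175; post-tax Q = 145; deadweight loss = $165.
Market B: pre-tax P* = $36, Q* = 63; post-tax Q = 46.5; deadweight loss = $90.75.
Difference: $165 vs $90.75 → market A is larger by $74.25.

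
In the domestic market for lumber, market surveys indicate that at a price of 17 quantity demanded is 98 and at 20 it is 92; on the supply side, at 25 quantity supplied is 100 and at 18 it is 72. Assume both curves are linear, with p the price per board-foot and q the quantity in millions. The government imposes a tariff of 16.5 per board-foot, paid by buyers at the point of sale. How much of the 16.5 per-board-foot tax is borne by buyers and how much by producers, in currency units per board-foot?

Demand slope: (92 − 98)/(20 − 17) = -2, so qd = 132 − 2p.
Supply slope: (72 − 100)/(18 − 25) = 4, so qs = 4p.
Without the tax, 132 − 2p = 4p gives 6p = 132, so p* = 22 and q* = 88.
With the tax collected from buyers, demand (in seller-price terms) shifts: qd = 132 − 2(p + 16.5).
Solving gives q = 66 with buyers paying 33 and producers receiving 16.5 (the 16.5 wedge).
Burden on buyers: 11; on producers: 5.5. (They sum to 16.5.)

Buyers bear 11 per board-foot; producers bear 5.5 per board-foot.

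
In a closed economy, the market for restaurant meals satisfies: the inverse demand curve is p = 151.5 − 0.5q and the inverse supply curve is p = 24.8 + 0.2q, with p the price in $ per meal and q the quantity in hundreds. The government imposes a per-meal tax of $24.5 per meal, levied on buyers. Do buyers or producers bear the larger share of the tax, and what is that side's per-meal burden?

Inverting to q(p) form: qd = 303 − 2p; qs = 5p − 124.
Without the tax, 303 − 2p = 5p − 124 gives 7p = 427, so p* = $61 and q* = 181.
With the tax collected from buyers, demand (in seller-price terms) shifts: qd = 303 − 2(p + 24.5).
New equilibrium: buyers pay $78.5, producers receive $54, q = 146. (Wedge: pb − ps = 24.5.)
Per-meal burden: buyers $17.5, producers $7.
Buyers take the larger share because demand is less price-elastic here (demand slope 2 vs supply slope 5).

Buyers bear the larger share: $17.5 per meal.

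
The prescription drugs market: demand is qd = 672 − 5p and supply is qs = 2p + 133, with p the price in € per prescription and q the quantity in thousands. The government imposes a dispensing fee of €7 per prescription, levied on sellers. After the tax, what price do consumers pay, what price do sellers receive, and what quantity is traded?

Before the tax: set 672 − 5p = 2p + 133 → p* = €77, q* = 287.
With the tax collected from sellers, supply shifts: qs = 2(p − 7) + 133.
New equilibrium: consumers pay €79, sellers receive €72, q = 277. (Wedge: pb − ps = 7.)
The less price-elastic side of the market bears the larger share of a per-unit tax.

Consumers pay €79; sellers receive €72; quantity = 277.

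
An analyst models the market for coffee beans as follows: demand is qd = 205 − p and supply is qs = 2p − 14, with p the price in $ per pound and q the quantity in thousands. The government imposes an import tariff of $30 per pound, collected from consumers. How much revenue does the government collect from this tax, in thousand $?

Tax revenue = $3360 thousand.

Before the tax: set 205 − p = 2p − 14 → p* = $73, q* = 132.
With the tax collected from consumers, demand (in seller-price terms) shifts: qd = 205 − (p + 30).
Solving gives q = 112 with consumers paying $93 and suppliers receiving $63 (the $30 wedge).
Revenue = t · Q = 30 · 112 = $3360.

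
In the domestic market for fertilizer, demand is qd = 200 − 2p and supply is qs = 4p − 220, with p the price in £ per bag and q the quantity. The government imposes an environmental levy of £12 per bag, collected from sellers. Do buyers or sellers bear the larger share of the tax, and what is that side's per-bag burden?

Buyers bear the larger share: £8 per bag.

Before the tax: set 200 − 2p = 4p − 220 → p* = £70, q* = 60.
With the tax collected from sellers, supply shifts: qs = 4(p − 12) − 220.
Solving gives q = 44 with buyers paying £78 and sellers receiving £66 (the £12 wedge).
Per-bag burden: buyers £8, sellers £4.
Buyers take the larger share because demand is less price-elastic here (demand slope 2 vs supply slope 4).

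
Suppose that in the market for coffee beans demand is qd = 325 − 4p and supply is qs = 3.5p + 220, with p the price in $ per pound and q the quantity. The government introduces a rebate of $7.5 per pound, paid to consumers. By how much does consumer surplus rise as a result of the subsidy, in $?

Before the subsidy: set 325 − 4p = 3.5p + 220 → p* = $14, q* = 269.
With a per-unit subsidy paid to consumers, each effectively pays p − 7.5, so demand becomes qd = 325 − 4(p − 7.5).
Solving gives q = 283 with consumers paying $10.5 and suppliers receiving $18 (the $7.5 wedge).
ΔCS is the trapezoid between Q = 283 and Q = 269 of height $3.5: ½ · (269 + 283) · 3.5 = $966.

Consumer surplus rises by $966.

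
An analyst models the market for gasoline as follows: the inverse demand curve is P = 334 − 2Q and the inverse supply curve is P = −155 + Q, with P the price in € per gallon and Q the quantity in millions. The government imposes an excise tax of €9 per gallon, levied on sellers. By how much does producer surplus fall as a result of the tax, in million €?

Inverting to Q(P) form: Qd = 167 − 0.5P; Qs = P + 155.
Without the tax, 167 − 0.5P = P + 155 gives 1.5P = 12, so P* = €8 and Q* = 163.
With the tax collected from sellers, supply shifts: Qs = (P − 9) + 155.
Solving gives Q = 160 with consumers paying €14 and sellers receiving €5 (the €9 wedge).
ΔPS is the trapezoid between Q = 160 and Q = 163 of height €3: ½ · (163 + 160) · 3 = €484.5.

Producer surplus falls by €484.5 million.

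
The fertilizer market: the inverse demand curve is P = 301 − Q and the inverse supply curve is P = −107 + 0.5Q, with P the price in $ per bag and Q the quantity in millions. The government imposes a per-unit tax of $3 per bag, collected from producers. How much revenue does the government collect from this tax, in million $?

Rewrite in direct form: Qd = 301 − P and Qs = 2P + 214.
Before the tax: set 301 − P = 2P + 214 → P* = $29, Q* = 272.
With the tax collected from producers, supply shifts: Qs = 2(P − 3) + 214.
Solving gives Q = 270 with consumers paying $31 and producers receiving $28 (the $3 wedge).
Revenue = t · Q = 3 · 270 = $810.

Tax revenue = $810 million.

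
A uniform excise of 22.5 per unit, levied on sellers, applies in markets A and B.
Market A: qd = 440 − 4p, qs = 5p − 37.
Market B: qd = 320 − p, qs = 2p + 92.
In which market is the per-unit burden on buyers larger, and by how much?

Market A: pre-tax p* = 53, q* = 228; post-tax q = 178; per-unit burden on buyers = 12.5.
Market B: pre-tax p* = 76, q* = 244; post-tax q = 229; per-unit burden on buyers = 15.
Difference: 12.5 vs 15 → market B is larger by 2.5.

Market B, by 2.5.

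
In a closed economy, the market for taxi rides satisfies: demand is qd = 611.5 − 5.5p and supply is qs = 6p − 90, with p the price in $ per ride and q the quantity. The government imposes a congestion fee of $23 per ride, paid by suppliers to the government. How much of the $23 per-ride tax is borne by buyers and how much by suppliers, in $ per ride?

Without the tax, 611.5 − 5.5p = 6p − 90 gives 11.5p = 701.5, so p* = $61 and q* = 276.
With the tax collected from suppliers, supply shifts: qs = 6(p − 23) − 90.
New equilibrium: buyers pay $73, suppliers receive $50, q = 210. (Wedge: pb − ps = 23.)
Burden on buyers: $12; on suppliers: $11. (They sum to $23.)
The less price-elastic side of the market bears the larger share of a per-unit tax.

Buyers bear $12 per ride; suppliers bear $11 per ride.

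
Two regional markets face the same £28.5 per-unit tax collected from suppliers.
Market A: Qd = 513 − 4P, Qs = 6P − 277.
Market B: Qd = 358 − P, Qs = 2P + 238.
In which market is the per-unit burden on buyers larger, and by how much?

Market A: pre-tax P* = £79, Q* = 197; post-tax Q = 128.6; per-unit burden on buyers = £17.1.
Market B: pre-tax P* = £40, Q* = 318; post-tax Q = 299; per-unit burden on buyers = £19.
Difference: £17.1 vs £19 → market B is larger by £1.9.

Market B, by £1.9.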